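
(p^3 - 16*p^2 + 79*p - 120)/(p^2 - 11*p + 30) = (p^2 - 11*p + 24)/(p - 6)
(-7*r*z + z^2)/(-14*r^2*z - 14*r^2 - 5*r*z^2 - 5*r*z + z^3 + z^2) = z/(2*r*z + 2*r + z^2 + z)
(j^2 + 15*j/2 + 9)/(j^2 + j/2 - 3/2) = (j + 6)/(j - 1)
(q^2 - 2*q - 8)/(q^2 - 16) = (q + 2)/(q + 4)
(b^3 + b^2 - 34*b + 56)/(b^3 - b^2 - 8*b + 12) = (b^2 + 3*b - 28)/(b^2 + b - 6)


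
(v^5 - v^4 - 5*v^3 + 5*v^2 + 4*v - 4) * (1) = v^5 - v^4 - 5*v^3 + 5*v^2 + 4*v - 4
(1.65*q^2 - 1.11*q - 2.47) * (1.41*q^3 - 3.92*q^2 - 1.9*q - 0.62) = 2.3265*q^5 - 8.0331*q^4 - 2.2665*q^3 + 10.7684*q^2 + 5.3812*q + 1.5314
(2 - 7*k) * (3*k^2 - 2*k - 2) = -21*k^3 + 20*k^2 + 10*k - 4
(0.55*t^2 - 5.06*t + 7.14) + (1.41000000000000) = 0.55*t^2 - 5.06*t + 8.55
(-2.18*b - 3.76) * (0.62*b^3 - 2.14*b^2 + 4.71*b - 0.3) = -1.3516*b^4 + 2.334*b^3 - 2.2214*b^2 - 17.0556*b + 1.128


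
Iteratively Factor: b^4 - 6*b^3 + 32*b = (b - 4)*(b^3 - 2*b^2 - 8*b) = b*(b - 4)*(b^2 - 2*b - 8) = b*(b - 4)*(b + 2)*(b - 4)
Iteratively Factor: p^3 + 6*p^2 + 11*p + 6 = (p + 1)*(p^2 + 5*p + 6) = (p + 1)*(p + 3)*(p + 2)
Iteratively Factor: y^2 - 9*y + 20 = (y - 4)*(y - 5)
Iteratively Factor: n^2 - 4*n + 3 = (n - 3)*(n - 1)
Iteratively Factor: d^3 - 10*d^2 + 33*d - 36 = (d - 4)*(d^2 - 6*d + 9) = (d - 4)*(d - 3)*(d - 3)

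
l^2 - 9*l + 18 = (l - 6)*(l - 3)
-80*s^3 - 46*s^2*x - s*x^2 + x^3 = (-8*s + x)*(2*s + x)*(5*s + x)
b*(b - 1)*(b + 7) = b^3 + 6*b^2 - 7*b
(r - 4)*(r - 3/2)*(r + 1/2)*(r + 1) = r^4 - 4*r^3 - 7*r^2/4 + 25*r/4 + 3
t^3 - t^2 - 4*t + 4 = (t - 2)*(t - 1)*(t + 2)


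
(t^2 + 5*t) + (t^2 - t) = 2*t^2 + 4*t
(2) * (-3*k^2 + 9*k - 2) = -6*k^2 + 18*k - 4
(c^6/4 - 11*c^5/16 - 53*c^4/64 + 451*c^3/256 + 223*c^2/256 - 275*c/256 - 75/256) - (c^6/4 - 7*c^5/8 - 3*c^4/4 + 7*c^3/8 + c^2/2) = 3*c^5/16 - 5*c^4/64 + 227*c^3/256 + 95*c^2/256 - 275*c/256 - 75/256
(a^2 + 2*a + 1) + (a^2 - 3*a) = 2*a^2 - a + 1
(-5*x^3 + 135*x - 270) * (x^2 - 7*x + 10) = -5*x^5 + 35*x^4 + 85*x^3 - 1215*x^2 + 3240*x - 2700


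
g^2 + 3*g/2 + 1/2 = (g + 1/2)*(g + 1)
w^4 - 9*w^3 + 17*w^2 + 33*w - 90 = (w - 5)*(w - 3)^2*(w + 2)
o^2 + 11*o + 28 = (o + 4)*(o + 7)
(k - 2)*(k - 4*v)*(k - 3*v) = k^3 - 7*k^2*v - 2*k^2 + 12*k*v^2 + 14*k*v - 24*v^2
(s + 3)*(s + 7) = s^2 + 10*s + 21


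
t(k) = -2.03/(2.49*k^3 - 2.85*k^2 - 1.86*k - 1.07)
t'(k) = -2.03*(-7.47*k^2 + 5.7*k + 1.86)/(2.49*k^3 - 2.85*k^2 - 1.86*k - 1.07)^2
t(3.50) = -0.03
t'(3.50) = 0.03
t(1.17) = 0.64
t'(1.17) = 0.35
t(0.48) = 0.87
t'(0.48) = -1.06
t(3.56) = -0.03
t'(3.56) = 0.03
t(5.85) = -0.01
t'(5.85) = 0.00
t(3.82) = -0.02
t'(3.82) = 0.02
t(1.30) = 0.72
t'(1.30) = 0.85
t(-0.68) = 1.07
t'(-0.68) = 3.06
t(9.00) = -0.00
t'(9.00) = 0.00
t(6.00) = -0.00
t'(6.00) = 0.00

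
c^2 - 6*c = c*(c - 6)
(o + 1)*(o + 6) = o^2 + 7*o + 6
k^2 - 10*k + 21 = (k - 7)*(k - 3)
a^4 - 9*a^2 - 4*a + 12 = (a - 3)*(a - 1)*(a + 2)^2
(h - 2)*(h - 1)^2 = h^3 - 4*h^2 + 5*h - 2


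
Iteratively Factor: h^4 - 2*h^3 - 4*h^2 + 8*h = (h)*(h^3 - 2*h^2 - 4*h + 8) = h*(h + 2)*(h^2 - 4*h + 4) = h*(h - 2)*(h + 2)*(h - 2)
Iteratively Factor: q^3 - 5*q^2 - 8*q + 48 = (q - 4)*(q^2 - q - 12) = (q - 4)*(q + 3)*(q - 4)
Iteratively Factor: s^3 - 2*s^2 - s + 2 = (s + 1)*(s^2 - 3*s + 2) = (s - 1)*(s + 1)*(s - 2)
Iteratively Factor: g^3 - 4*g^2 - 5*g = (g + 1)*(g^2 - 5*g) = g*(g + 1)*(g - 5)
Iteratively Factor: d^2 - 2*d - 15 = (d + 3)*(d - 5)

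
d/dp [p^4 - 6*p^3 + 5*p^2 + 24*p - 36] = 4*p^3 - 18*p^2 + 10*p + 24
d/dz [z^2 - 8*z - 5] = 2*z - 8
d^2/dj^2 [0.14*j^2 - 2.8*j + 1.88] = 0.280000000000000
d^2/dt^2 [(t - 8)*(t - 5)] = 2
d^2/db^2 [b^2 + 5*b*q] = 2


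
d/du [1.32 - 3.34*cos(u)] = 3.34*sin(u)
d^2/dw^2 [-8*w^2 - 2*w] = -16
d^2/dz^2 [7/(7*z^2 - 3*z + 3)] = 14*(-49*z^2 + 21*z + (14*z - 3)^2 - 21)/(7*z^2 - 3*z + 3)^3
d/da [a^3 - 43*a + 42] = 3*a^2 - 43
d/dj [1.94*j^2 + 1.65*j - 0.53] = 3.88*j + 1.65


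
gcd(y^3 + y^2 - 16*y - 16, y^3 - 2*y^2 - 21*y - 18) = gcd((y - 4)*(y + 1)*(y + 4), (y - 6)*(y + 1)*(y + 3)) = y + 1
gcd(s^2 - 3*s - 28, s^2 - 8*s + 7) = s - 7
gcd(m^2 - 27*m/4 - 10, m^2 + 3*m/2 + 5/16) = m + 5/4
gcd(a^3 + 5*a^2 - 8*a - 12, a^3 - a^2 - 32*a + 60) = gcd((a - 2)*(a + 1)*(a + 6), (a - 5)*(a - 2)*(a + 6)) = a^2 + 4*a - 12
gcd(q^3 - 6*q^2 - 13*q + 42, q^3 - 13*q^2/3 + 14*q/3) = q - 2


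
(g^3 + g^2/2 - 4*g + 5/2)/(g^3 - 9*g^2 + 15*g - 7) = (g + 5/2)/(g - 7)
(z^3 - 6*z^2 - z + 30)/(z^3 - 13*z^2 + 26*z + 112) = (z^2 - 8*z + 15)/(z^2 - 15*z + 56)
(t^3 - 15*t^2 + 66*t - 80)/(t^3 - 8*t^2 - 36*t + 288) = (t^2 - 7*t + 10)/(t^2 - 36)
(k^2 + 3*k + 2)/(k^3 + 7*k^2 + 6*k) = (k + 2)/(k*(k + 6))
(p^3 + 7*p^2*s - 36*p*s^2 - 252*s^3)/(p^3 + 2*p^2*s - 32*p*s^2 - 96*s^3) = (p^2 + 13*p*s + 42*s^2)/(p^2 + 8*p*s + 16*s^2)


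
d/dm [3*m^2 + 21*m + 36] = 6*m + 21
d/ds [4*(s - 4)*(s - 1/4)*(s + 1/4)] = 12*s^2 - 32*s - 1/4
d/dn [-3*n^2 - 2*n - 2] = -6*n - 2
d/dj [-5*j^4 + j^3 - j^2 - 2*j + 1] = -20*j^3 + 3*j^2 - 2*j - 2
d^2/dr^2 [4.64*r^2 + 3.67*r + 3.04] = 9.28000000000000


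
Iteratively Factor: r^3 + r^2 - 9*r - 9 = (r + 1)*(r^2 - 9) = (r + 1)*(r + 3)*(r - 3)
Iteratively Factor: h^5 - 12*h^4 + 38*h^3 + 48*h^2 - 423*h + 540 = (h + 3)*(h^4 - 15*h^3 + 83*h^2 - 201*h + 180) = (h - 5)*(h + 3)*(h^3 - 10*h^2 + 33*h - 36) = (h - 5)*(h - 3)*(h + 3)*(h^2 - 7*h + 12) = (h - 5)*(h - 4)*(h - 3)*(h + 3)*(h - 3)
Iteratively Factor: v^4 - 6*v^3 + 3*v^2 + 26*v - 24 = (v - 3)*(v^3 - 3*v^2 - 6*v + 8) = (v - 4)*(v - 3)*(v^2 + v - 2) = (v - 4)*(v - 3)*(v + 2)*(v - 1)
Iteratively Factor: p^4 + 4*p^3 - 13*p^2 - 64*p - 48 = (p + 4)*(p^3 - 13*p - 12) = (p + 1)*(p + 4)*(p^2 - p - 12) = (p + 1)*(p + 3)*(p + 4)*(p - 4)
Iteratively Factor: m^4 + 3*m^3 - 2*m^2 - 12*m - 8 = (m + 2)*(m^3 + m^2 - 4*m - 4) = (m - 2)*(m + 2)*(m^2 + 3*m + 2) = (m - 2)*(m + 2)^2*(m + 1)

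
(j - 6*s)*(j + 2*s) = j^2 - 4*j*s - 12*s^2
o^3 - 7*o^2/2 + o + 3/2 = (o - 3)*(o - 1)*(o + 1/2)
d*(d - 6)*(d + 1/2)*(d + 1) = d^4 - 9*d^3/2 - 17*d^2/2 - 3*d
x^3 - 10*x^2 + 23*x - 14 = (x - 7)*(x - 2)*(x - 1)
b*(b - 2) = b^2 - 2*b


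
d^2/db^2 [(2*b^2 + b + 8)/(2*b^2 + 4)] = (b^3 + 12*b^2 - 6*b - 8)/(b^6 + 6*b^4 + 12*b^2 + 8)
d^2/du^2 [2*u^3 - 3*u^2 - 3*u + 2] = 12*u - 6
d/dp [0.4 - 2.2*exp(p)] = -2.2*exp(p)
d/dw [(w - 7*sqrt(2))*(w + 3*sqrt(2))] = 2*w - 4*sqrt(2)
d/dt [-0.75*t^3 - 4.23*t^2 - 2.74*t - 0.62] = -2.25*t^2 - 8.46*t - 2.74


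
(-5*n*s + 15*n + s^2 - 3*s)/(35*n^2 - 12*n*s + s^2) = (s - 3)/(-7*n + s)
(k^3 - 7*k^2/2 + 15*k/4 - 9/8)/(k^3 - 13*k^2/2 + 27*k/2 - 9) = (k^2 - 2*k + 3/4)/(k^2 - 5*k + 6)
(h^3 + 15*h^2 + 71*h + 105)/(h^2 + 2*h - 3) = (h^2 + 12*h + 35)/(h - 1)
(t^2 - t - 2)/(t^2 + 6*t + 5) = (t - 2)/(t + 5)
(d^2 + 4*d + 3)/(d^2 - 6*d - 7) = (d + 3)/(d - 7)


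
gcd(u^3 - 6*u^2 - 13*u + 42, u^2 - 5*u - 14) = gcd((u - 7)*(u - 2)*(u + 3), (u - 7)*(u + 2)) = u - 7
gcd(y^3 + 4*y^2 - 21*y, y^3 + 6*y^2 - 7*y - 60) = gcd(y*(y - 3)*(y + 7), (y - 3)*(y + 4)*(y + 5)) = y - 3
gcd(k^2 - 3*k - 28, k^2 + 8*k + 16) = k + 4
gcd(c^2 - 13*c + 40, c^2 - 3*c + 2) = 1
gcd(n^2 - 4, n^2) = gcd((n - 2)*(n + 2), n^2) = 1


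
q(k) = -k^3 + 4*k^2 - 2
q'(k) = -3*k^2 + 8*k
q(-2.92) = 57.00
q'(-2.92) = -48.94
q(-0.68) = 0.16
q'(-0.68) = -6.83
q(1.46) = 3.41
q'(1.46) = 5.29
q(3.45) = 4.55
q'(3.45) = -8.11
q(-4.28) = 149.68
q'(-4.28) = -89.20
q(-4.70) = 190.18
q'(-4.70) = -103.87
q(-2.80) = 51.31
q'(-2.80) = -45.92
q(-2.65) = 44.70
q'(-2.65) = -42.27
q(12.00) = -1154.00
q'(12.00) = -336.00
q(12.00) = -1154.00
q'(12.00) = -336.00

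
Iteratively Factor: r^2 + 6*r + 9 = (r + 3)*(r + 3)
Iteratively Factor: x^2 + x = (x + 1)*(x)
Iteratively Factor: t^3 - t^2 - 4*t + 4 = (t + 2)*(t^2 - 3*t + 2) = (t - 1)*(t + 2)*(t - 2)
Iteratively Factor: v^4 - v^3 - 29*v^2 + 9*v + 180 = (v + 4)*(v^3 - 5*v^2 - 9*v + 45) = (v + 3)*(v + 4)*(v^2 - 8*v + 15) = (v - 5)*(v + 3)*(v + 4)*(v - 3)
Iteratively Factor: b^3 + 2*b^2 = (b)*(b^2 + 2*b) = b*(b + 2)*(b)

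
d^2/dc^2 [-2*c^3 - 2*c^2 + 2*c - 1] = -12*c - 4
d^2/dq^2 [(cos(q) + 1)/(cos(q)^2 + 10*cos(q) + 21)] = (-9*(1 - cos(2*q))^2*cos(q)/4 + 3*(1 - cos(2*q))^2/2 - 223*cos(q) + 106*cos(2*q) + 45*cos(3*q)/2 + cos(5*q)/2 - 162)/((cos(q) + 3)^3*(cos(q) + 7)^3)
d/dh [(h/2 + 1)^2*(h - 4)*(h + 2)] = (h - 5/2)*(h + 2)^2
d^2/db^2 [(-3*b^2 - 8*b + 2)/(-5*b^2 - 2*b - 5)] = 2*(170*b^3 - 375*b^2 - 660*b + 37)/(125*b^6 + 150*b^5 + 435*b^4 + 308*b^3 + 435*b^2 + 150*b + 125)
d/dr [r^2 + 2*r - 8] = 2*r + 2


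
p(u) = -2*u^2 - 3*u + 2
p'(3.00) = -15.00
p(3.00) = -25.00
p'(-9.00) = 33.00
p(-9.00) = -133.00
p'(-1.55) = 3.20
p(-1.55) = 1.84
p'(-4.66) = 15.64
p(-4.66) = -27.45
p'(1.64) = -9.56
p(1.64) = -8.30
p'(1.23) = -7.92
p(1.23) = -4.72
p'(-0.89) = 0.56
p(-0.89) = 3.09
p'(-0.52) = -0.92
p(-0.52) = 3.02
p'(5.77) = -26.08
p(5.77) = -81.90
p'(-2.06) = 5.24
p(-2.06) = -0.31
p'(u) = -4*u - 3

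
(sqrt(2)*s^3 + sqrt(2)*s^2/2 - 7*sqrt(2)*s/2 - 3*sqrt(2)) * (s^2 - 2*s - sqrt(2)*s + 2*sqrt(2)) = sqrt(2)*s^5 - 3*sqrt(2)*s^4/2 - 2*s^4 - 9*sqrt(2)*s^3/2 + 3*s^3 + 4*sqrt(2)*s^2 + 9*s^2 - 8*s + 6*sqrt(2)*s - 12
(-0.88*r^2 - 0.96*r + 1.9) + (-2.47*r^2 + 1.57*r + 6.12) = -3.35*r^2 + 0.61*r + 8.02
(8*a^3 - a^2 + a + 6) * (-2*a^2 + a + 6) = -16*a^5 + 10*a^4 + 45*a^3 - 17*a^2 + 12*a + 36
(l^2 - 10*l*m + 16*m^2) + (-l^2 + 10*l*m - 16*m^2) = 0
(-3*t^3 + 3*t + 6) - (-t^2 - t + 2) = -3*t^3 + t^2 + 4*t + 4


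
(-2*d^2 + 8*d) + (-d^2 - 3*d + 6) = -3*d^2 + 5*d + 6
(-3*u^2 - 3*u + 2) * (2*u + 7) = -6*u^3 - 27*u^2 - 17*u + 14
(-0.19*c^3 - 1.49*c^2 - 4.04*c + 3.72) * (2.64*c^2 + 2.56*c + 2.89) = -0.5016*c^5 - 4.42*c^4 - 15.0291*c^3 - 4.8277*c^2 - 2.1524*c + 10.7508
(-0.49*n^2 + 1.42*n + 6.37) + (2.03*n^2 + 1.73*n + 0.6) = 1.54*n^2 + 3.15*n + 6.97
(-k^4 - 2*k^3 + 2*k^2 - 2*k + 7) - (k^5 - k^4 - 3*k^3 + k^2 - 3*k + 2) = -k^5 + k^3 + k^2 + k + 5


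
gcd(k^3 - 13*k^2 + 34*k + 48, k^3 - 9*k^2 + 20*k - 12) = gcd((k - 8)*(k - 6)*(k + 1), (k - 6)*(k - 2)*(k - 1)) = k - 6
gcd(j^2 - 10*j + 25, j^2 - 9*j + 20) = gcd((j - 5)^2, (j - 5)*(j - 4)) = j - 5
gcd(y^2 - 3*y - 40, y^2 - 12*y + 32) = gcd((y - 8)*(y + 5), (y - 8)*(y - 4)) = y - 8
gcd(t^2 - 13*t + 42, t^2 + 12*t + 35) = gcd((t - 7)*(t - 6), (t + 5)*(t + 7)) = 1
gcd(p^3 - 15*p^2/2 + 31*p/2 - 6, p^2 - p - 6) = p - 3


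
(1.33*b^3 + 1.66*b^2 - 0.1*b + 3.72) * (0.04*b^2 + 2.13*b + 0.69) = 0.0532*b^5 + 2.8993*b^4 + 4.4495*b^3 + 1.0812*b^2 + 7.8546*b + 2.5668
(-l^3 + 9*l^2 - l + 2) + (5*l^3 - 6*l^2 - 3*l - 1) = 4*l^3 + 3*l^2 - 4*l + 1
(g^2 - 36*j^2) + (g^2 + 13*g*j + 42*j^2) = 2*g^2 + 13*g*j + 6*j^2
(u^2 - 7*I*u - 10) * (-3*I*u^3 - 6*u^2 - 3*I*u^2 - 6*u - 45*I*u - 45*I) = -3*I*u^5 - 27*u^4 - 3*I*u^4 - 27*u^3 + 27*I*u^3 - 255*u^2 + 27*I*u^2 - 255*u + 450*I*u + 450*I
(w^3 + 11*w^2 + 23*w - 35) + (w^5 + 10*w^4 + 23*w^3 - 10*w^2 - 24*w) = w^5 + 10*w^4 + 24*w^3 + w^2 - w - 35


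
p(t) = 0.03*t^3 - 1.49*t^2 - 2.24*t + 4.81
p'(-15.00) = 62.71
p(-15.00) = -398.09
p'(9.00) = -21.77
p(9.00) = -114.17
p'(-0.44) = -0.91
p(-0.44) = 5.50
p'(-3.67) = 9.91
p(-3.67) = -8.52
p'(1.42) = -6.29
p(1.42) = -1.29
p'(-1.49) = 2.40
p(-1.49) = 4.74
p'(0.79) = -4.54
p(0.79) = 2.13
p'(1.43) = -6.32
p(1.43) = -1.35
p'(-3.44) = 9.08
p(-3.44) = -6.34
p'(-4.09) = 11.45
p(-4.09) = -13.01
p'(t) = 0.09*t^2 - 2.98*t - 2.24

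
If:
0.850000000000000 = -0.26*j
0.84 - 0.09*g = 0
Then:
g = 9.33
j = -3.27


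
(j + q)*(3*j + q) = 3*j^2 + 4*j*q + q^2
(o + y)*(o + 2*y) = o^2 + 3*o*y + 2*y^2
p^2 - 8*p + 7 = (p - 7)*(p - 1)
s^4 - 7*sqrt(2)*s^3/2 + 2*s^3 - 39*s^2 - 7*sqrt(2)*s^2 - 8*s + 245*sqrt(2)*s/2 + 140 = (s - 5)*(s + 7)*(s - 4*sqrt(2))*(s + sqrt(2)/2)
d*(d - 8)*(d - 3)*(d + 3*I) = d^4 - 11*d^3 + 3*I*d^3 + 24*d^2 - 33*I*d^2 + 72*I*d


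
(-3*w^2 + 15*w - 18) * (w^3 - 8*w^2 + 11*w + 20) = -3*w^5 + 39*w^4 - 171*w^3 + 249*w^2 + 102*w - 360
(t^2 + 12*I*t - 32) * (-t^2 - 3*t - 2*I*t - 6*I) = -t^4 - 3*t^3 - 14*I*t^3 + 56*t^2 - 42*I*t^2 + 168*t + 64*I*t + 192*I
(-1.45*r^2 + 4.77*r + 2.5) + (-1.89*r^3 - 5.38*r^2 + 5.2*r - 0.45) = -1.89*r^3 - 6.83*r^2 + 9.97*r + 2.05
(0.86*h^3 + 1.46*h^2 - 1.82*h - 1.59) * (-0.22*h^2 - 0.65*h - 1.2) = -0.1892*h^5 - 0.8802*h^4 - 1.5806*h^3 - 0.2192*h^2 + 3.2175*h + 1.908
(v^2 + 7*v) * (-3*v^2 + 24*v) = -3*v^4 + 3*v^3 + 168*v^2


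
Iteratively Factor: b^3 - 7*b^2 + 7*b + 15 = (b + 1)*(b^2 - 8*b + 15) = (b - 5)*(b + 1)*(b - 3)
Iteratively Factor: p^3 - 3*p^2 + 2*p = (p - 2)*(p^2 - p) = (p - 2)*(p - 1)*(p)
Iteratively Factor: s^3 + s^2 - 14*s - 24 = (s + 3)*(s^2 - 2*s - 8) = (s + 2)*(s + 3)*(s - 4)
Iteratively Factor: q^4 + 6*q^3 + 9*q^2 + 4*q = (q + 4)*(q^3 + 2*q^2 + q) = (q + 1)*(q + 4)*(q^2 + q) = q*(q + 1)*(q + 4)*(q + 1)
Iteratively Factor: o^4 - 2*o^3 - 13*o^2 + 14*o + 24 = (o + 1)*(o^3 - 3*o^2 - 10*o + 24) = (o - 4)*(o + 1)*(o^2 + o - 6) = (o - 4)*(o - 2)*(o + 1)*(o + 3)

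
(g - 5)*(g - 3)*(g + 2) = g^3 - 6*g^2 - g + 30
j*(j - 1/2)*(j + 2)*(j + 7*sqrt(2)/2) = j^4 + 3*j^3/2 + 7*sqrt(2)*j^3/2 - j^2 + 21*sqrt(2)*j^2/4 - 7*sqrt(2)*j/2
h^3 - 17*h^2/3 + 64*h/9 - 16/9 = (h - 4)*(h - 4/3)*(h - 1/3)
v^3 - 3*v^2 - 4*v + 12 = (v - 3)*(v - 2)*(v + 2)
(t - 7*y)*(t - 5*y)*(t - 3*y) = t^3 - 15*t^2*y + 71*t*y^2 - 105*y^3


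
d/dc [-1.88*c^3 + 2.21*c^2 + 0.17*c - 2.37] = -5.64*c^2 + 4.42*c + 0.17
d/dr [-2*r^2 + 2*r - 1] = 2 - 4*r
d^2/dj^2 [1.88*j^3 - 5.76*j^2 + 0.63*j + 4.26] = 11.28*j - 11.52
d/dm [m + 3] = 1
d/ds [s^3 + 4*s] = 3*s^2 + 4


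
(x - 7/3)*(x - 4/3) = x^2 - 11*x/3 + 28/9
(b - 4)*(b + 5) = b^2 + b - 20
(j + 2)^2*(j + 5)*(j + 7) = j^4 + 16*j^3 + 87*j^2 + 188*j + 140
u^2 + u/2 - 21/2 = (u - 3)*(u + 7/2)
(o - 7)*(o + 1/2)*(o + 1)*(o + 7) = o^4 + 3*o^3/2 - 97*o^2/2 - 147*o/2 - 49/2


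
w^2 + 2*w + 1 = (w + 1)^2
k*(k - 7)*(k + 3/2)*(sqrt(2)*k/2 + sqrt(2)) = sqrt(2)*k^4/2 - 7*sqrt(2)*k^3/4 - 43*sqrt(2)*k^2/4 - 21*sqrt(2)*k/2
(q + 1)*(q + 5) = q^2 + 6*q + 5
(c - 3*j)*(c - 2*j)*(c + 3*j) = c^3 - 2*c^2*j - 9*c*j^2 + 18*j^3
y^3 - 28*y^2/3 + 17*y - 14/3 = (y - 7)*(y - 2)*(y - 1/3)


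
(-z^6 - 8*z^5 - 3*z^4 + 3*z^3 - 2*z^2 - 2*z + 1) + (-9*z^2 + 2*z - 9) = -z^6 - 8*z^5 - 3*z^4 + 3*z^3 - 11*z^2 - 8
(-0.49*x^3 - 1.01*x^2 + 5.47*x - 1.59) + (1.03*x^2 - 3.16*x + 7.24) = -0.49*x^3 + 0.02*x^2 + 2.31*x + 5.65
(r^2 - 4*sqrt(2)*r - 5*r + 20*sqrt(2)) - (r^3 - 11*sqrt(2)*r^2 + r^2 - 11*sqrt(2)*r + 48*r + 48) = -r^3 + 11*sqrt(2)*r^2 - 53*r + 7*sqrt(2)*r - 48 + 20*sqrt(2)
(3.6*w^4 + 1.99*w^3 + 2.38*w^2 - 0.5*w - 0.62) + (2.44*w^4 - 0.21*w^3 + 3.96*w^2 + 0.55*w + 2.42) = 6.04*w^4 + 1.78*w^3 + 6.34*w^2 + 0.05*w + 1.8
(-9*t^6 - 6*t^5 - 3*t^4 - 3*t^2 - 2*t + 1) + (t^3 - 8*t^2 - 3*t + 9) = -9*t^6 - 6*t^5 - 3*t^4 + t^3 - 11*t^2 - 5*t + 10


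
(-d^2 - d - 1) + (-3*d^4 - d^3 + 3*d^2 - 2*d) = -3*d^4 - d^3 + 2*d^2 - 3*d - 1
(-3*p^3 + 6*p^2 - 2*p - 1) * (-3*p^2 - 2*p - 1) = 9*p^5 - 12*p^4 - 3*p^3 + p^2 + 4*p + 1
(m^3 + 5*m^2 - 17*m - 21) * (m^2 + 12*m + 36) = m^5 + 17*m^4 + 79*m^3 - 45*m^2 - 864*m - 756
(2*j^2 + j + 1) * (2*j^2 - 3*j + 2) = 4*j^4 - 4*j^3 + 3*j^2 - j + 2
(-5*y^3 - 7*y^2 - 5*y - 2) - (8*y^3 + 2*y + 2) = -13*y^3 - 7*y^2 - 7*y - 4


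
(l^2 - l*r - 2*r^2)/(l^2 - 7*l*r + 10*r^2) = (-l - r)/(-l + 5*r)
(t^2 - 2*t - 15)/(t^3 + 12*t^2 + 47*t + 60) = (t - 5)/(t^2 + 9*t + 20)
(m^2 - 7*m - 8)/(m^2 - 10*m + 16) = (m + 1)/(m - 2)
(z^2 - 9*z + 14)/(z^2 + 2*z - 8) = (z - 7)/(z + 4)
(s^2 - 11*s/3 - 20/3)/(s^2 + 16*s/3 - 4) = (3*s^2 - 11*s - 20)/(3*s^2 + 16*s - 12)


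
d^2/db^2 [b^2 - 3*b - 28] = 2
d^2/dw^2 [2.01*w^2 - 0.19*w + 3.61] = 4.02000000000000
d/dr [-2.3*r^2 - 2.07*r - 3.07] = -4.6*r - 2.07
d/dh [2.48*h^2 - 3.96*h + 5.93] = 4.96*h - 3.96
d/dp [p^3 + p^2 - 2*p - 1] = 3*p^2 + 2*p - 2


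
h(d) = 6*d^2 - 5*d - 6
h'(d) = 12*d - 5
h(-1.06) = 6.04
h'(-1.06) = -17.72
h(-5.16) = 179.55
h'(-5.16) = -66.92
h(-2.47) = 42.96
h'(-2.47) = -34.64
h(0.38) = -7.03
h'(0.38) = -0.44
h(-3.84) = 101.67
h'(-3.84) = -51.08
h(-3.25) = 73.62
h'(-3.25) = -44.00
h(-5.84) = 227.83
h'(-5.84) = -75.08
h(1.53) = 0.40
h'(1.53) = 13.36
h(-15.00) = 1419.00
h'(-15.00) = -185.00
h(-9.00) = 525.00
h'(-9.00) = -113.00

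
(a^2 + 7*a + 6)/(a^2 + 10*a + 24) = (a + 1)/(a + 4)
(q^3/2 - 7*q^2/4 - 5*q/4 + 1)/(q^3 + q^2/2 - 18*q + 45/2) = (2*q^3 - 7*q^2 - 5*q + 4)/(2*(2*q^3 + q^2 - 36*q + 45))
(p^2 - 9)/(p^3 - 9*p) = 1/p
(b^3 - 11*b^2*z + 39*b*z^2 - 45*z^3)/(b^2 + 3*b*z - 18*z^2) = (b^2 - 8*b*z + 15*z^2)/(b + 6*z)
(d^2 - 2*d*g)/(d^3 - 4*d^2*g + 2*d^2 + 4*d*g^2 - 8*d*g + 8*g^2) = d/(d^2 - 2*d*g + 2*d - 4*g)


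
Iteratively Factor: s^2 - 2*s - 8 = (s - 4)*(s + 2)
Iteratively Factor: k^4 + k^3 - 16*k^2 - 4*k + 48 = (k - 3)*(k^3 + 4*k^2 - 4*k - 16) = (k - 3)*(k + 4)*(k^2 - 4) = (k - 3)*(k + 2)*(k + 4)*(k - 2)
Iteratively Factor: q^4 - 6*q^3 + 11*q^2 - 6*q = (q)*(q^3 - 6*q^2 + 11*q - 6) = q*(q - 2)*(q^2 - 4*q + 3) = q*(q - 3)*(q - 2)*(q - 1)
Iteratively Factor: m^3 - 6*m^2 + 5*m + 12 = (m + 1)*(m^2 - 7*m + 12) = (m - 4)*(m + 1)*(m - 3)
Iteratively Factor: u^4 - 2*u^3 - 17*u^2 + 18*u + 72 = (u + 3)*(u^3 - 5*u^2 - 2*u + 24) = (u - 4)*(u + 3)*(u^2 - u - 6) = (u - 4)*(u - 3)*(u + 3)*(u + 2)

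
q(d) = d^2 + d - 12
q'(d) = 2*d + 1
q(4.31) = 10.89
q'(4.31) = 9.62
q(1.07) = -9.79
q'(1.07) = 3.14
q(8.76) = 73.50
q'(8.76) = 18.52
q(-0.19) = -12.15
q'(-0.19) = 0.62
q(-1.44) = -11.37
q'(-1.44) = -1.88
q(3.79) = 6.15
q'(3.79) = 8.58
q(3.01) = 0.07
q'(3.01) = 7.02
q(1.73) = -7.28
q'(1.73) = 4.46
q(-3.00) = -6.00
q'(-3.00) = -5.00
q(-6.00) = 18.00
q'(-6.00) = -11.00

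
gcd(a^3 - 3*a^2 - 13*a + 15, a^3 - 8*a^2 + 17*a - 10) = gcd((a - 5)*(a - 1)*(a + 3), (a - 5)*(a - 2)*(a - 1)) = a^2 - 6*a + 5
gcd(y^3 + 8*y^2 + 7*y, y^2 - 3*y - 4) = y + 1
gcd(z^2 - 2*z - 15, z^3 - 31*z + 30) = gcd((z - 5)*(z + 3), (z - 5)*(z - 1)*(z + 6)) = z - 5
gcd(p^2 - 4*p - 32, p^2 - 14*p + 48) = p - 8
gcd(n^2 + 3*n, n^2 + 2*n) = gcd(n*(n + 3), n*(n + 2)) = n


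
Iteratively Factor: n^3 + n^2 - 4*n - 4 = (n - 2)*(n^2 + 3*n + 2) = (n - 2)*(n + 1)*(n + 2)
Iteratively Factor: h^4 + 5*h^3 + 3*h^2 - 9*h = (h + 3)*(h^3 + 2*h^2 - 3*h) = (h + 3)^2*(h^2 - h) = (h - 1)*(h + 3)^2*(h)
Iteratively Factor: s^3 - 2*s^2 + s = (s)*(s^2 - 2*s + 1) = s*(s - 1)*(s - 1)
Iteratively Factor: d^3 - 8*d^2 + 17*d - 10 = (d - 5)*(d^2 - 3*d + 2) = (d - 5)*(d - 1)*(d - 2)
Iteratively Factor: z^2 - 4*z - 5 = (z - 5)*(z + 1)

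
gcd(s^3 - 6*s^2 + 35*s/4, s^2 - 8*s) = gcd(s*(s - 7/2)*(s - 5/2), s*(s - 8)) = s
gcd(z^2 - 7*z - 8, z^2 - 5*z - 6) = z + 1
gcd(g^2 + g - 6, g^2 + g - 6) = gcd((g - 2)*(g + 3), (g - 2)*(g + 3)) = g^2 + g - 6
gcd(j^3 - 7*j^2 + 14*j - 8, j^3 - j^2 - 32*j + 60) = j - 2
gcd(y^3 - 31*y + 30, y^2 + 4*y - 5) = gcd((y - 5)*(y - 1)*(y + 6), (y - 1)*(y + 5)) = y - 1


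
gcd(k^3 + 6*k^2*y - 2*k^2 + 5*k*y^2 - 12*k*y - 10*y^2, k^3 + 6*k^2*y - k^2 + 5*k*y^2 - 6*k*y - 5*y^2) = k^2 + 6*k*y + 5*y^2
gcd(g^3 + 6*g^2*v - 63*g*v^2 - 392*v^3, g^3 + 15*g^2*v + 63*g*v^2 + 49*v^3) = g^2 + 14*g*v + 49*v^2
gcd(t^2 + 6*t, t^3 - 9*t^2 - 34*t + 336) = t + 6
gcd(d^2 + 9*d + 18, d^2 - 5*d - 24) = d + 3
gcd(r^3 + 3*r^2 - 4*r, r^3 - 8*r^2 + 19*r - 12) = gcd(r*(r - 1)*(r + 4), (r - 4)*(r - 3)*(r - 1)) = r - 1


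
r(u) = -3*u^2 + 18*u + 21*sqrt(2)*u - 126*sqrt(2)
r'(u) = -6*u + 18 + 21*sqrt(2)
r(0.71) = -145.84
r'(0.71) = 43.44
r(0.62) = -149.77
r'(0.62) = 43.98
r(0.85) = -139.81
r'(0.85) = 42.60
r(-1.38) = -249.73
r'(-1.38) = 55.98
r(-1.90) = -279.65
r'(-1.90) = 59.10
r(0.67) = -147.58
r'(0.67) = 43.68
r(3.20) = -56.28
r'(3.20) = 28.50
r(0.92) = -136.85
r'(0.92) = 42.18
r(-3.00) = -348.29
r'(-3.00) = 65.70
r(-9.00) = -850.48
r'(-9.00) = 101.70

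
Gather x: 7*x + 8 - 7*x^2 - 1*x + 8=-7*x^2 + 6*x + 16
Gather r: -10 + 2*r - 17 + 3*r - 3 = 5*r - 30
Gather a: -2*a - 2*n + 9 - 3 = -2*a - 2*n + 6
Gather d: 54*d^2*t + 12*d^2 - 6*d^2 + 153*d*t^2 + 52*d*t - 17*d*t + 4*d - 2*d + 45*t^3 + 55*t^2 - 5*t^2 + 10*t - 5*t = d^2*(54*t + 6) + d*(153*t^2 + 35*t + 2) + 45*t^3 + 50*t^2 + 5*t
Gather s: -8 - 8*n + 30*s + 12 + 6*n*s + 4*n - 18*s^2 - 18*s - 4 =-4*n - 18*s^2 + s*(6*n + 12)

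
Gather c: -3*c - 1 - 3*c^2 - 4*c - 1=-3*c^2 - 7*c - 2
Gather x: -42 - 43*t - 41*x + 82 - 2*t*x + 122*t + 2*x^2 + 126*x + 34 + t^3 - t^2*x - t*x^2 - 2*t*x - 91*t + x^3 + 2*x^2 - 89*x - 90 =t^3 - 12*t + x^3 + x^2*(4 - t) + x*(-t^2 - 4*t - 4) - 16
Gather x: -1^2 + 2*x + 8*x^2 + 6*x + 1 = 8*x^2 + 8*x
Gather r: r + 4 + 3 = r + 7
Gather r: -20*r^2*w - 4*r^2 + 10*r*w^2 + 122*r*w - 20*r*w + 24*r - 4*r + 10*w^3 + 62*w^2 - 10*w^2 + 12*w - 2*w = r^2*(-20*w - 4) + r*(10*w^2 + 102*w + 20) + 10*w^3 + 52*w^2 + 10*w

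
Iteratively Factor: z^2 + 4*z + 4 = (z + 2)*(z + 2)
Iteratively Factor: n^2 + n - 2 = (n + 2)*(n - 1)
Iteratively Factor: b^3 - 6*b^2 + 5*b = (b - 5)*(b^2 - b) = (b - 5)*(b - 1)*(b)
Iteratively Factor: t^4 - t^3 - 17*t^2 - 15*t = (t - 5)*(t^3 + 4*t^2 + 3*t) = (t - 5)*(t + 1)*(t^2 + 3*t) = t*(t - 5)*(t + 1)*(t + 3)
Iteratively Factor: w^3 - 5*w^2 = (w)*(w^2 - 5*w) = w*(w - 5)*(w)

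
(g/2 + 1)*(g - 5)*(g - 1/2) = g^3/2 - 7*g^2/4 - 17*g/4 + 5/2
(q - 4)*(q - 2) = q^2 - 6*q + 8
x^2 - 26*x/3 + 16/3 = (x - 8)*(x - 2/3)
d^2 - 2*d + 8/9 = (d - 4/3)*(d - 2/3)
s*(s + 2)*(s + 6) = s^3 + 8*s^2 + 12*s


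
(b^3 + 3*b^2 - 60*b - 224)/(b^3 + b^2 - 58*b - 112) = (b + 4)/(b + 2)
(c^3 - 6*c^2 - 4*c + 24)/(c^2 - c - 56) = (-c^3 + 6*c^2 + 4*c - 24)/(-c^2 + c + 56)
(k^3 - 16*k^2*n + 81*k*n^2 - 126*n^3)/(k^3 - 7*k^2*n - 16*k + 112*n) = (k^2 - 9*k*n + 18*n^2)/(k^2 - 16)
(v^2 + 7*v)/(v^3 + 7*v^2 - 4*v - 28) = v/(v^2 - 4)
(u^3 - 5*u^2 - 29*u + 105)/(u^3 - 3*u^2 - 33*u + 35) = (u - 3)/(u - 1)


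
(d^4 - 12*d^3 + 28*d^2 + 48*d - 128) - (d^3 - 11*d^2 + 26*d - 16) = d^4 - 13*d^3 + 39*d^2 + 22*d - 112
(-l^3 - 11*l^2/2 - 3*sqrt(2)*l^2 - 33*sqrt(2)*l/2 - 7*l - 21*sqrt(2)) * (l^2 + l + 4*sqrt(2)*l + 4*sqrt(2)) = -l^5 - 7*sqrt(2)*l^4 - 13*l^4/2 - 91*sqrt(2)*l^3/2 - 73*l^3/2 - 163*l^2 - 175*sqrt(2)*l^2/2 - 300*l - 49*sqrt(2)*l - 168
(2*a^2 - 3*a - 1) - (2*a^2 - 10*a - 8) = 7*a + 7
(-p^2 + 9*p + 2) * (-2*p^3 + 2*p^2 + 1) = 2*p^5 - 20*p^4 + 14*p^3 + 3*p^2 + 9*p + 2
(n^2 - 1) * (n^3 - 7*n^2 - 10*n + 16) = n^5 - 7*n^4 - 11*n^3 + 23*n^2 + 10*n - 16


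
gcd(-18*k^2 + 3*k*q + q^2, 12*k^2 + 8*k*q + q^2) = 6*k + q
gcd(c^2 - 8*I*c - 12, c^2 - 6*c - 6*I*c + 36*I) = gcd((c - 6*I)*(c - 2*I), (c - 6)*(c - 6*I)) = c - 6*I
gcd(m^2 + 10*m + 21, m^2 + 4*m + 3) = m + 3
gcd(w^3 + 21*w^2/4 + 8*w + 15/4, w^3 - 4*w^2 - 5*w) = w + 1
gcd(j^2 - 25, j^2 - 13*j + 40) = j - 5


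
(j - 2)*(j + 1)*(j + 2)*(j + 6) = j^4 + 7*j^3 + 2*j^2 - 28*j - 24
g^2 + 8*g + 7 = (g + 1)*(g + 7)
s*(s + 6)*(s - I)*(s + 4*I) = s^4 + 6*s^3 + 3*I*s^3 + 4*s^2 + 18*I*s^2 + 24*s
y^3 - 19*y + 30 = (y - 3)*(y - 2)*(y + 5)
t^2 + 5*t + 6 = (t + 2)*(t + 3)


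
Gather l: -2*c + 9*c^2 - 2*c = 9*c^2 - 4*c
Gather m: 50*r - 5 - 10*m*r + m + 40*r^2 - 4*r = m*(1 - 10*r) + 40*r^2 + 46*r - 5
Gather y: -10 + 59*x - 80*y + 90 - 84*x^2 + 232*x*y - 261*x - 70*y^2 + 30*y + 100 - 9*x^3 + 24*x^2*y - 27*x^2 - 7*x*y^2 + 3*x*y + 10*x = -9*x^3 - 111*x^2 - 192*x + y^2*(-7*x - 70) + y*(24*x^2 + 235*x - 50) + 180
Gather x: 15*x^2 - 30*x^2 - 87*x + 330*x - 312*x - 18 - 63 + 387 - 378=-15*x^2 - 69*x - 72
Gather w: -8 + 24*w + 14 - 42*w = 6 - 18*w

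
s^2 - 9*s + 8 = (s - 8)*(s - 1)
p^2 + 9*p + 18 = (p + 3)*(p + 6)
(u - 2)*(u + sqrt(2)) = u^2 - 2*u + sqrt(2)*u - 2*sqrt(2)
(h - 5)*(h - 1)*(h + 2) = h^3 - 4*h^2 - 7*h + 10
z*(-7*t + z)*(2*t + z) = -14*t^2*z - 5*t*z^2 + z^3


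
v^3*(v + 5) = v^4 + 5*v^3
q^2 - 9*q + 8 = (q - 8)*(q - 1)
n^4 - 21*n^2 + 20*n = n*(n - 4)*(n - 1)*(n + 5)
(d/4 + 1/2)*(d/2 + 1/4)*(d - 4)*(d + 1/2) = d^4/8 - d^3/8 - 39*d^2/32 - 17*d/16 - 1/4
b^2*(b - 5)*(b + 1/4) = b^4 - 19*b^3/4 - 5*b^2/4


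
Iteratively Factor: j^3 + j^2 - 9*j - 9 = (j + 1)*(j^2 - 9) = (j + 1)*(j + 3)*(j - 3)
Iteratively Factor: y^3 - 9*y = (y - 3)*(y^2 + 3*y) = (y - 3)*(y + 3)*(y)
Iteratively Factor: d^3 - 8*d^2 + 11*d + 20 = (d - 5)*(d^2 - 3*d - 4) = (d - 5)*(d - 4)*(d + 1)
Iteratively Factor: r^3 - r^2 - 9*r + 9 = (r + 3)*(r^2 - 4*r + 3) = (r - 3)*(r + 3)*(r - 1)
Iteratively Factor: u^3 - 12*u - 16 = (u - 4)*(u^2 + 4*u + 4) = (u - 4)*(u + 2)*(u + 2)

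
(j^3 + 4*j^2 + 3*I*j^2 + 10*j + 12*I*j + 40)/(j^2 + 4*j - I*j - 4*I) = (j^2 + 3*I*j + 10)/(j - I)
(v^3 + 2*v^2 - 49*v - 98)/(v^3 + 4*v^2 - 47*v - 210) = (v^2 + 9*v + 14)/(v^2 + 11*v + 30)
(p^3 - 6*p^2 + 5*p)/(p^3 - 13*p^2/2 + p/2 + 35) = 2*p*(p - 1)/(2*p^2 - 3*p - 14)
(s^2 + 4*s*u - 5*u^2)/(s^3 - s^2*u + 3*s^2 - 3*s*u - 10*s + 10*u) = (s + 5*u)/(s^2 + 3*s - 10)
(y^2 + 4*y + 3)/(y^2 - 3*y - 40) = (y^2 + 4*y + 3)/(y^2 - 3*y - 40)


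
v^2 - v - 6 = (v - 3)*(v + 2)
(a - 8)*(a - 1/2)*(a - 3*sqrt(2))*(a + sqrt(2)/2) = a^4 - 17*a^3/2 - 5*sqrt(2)*a^3/2 + a^2 + 85*sqrt(2)*a^2/4 - 10*sqrt(2)*a + 51*a/2 - 12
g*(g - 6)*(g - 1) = g^3 - 7*g^2 + 6*g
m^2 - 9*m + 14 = (m - 7)*(m - 2)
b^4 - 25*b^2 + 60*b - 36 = (b - 3)*(b - 2)*(b - 1)*(b + 6)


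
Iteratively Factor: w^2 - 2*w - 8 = (w - 4)*(w + 2)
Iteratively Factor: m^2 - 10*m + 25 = (m - 5)*(m - 5)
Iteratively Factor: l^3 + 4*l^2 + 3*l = (l + 1)*(l^2 + 3*l) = (l + 1)*(l + 3)*(l)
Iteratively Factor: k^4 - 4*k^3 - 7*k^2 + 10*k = (k - 1)*(k^3 - 3*k^2 - 10*k) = k*(k - 1)*(k^2 - 3*k - 10) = k*(k - 1)*(k + 2)*(k - 5)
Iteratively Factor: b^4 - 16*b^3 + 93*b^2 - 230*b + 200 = (b - 5)*(b^3 - 11*b^2 + 38*b - 40) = (b - 5)*(b - 2)*(b^2 - 9*b + 20) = (b - 5)*(b - 4)*(b - 2)*(b - 5)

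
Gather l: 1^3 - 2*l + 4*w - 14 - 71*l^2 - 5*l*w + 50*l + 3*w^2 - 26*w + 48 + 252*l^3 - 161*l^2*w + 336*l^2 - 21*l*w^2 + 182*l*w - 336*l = 252*l^3 + l^2*(265 - 161*w) + l*(-21*w^2 + 177*w - 288) + 3*w^2 - 22*w + 35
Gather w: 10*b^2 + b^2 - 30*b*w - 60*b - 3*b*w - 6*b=11*b^2 - 33*b*w - 66*b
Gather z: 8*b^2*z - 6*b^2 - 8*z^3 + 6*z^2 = 8*b^2*z - 6*b^2 - 8*z^3 + 6*z^2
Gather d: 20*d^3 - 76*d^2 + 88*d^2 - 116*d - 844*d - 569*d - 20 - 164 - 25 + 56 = 20*d^3 + 12*d^2 - 1529*d - 153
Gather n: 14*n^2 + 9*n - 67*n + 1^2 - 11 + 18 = 14*n^2 - 58*n + 8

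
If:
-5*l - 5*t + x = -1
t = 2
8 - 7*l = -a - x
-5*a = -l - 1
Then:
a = 19/9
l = 86/9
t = 2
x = 511/9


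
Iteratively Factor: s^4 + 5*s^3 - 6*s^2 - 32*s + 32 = (s - 2)*(s^3 + 7*s^2 + 8*s - 16) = (s - 2)*(s + 4)*(s^2 + 3*s - 4) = (s - 2)*(s - 1)*(s + 4)*(s + 4)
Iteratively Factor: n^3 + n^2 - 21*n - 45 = (n + 3)*(n^2 - 2*n - 15) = (n - 5)*(n + 3)*(n + 3)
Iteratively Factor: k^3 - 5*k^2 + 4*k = (k - 1)*(k^2 - 4*k) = (k - 4)*(k - 1)*(k)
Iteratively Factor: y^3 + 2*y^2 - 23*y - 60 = (y - 5)*(y^2 + 7*y + 12) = (y - 5)*(y + 4)*(y + 3)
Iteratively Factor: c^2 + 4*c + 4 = (c + 2)*(c + 2)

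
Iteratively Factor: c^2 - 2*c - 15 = (c + 3)*(c - 5)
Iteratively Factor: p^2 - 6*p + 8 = (p - 4)*(p - 2)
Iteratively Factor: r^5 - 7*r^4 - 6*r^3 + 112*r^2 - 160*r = (r - 4)*(r^4 - 3*r^3 - 18*r^2 + 40*r) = r*(r - 4)*(r^3 - 3*r^2 - 18*r + 40) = r*(r - 4)*(r - 2)*(r^2 - r - 20) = r*(r - 5)*(r - 4)*(r - 2)*(r + 4)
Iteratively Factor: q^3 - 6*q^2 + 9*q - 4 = (q - 1)*(q^2 - 5*q + 4) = (q - 1)^2*(q - 4)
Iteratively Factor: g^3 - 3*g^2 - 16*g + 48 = (g + 4)*(g^2 - 7*g + 12) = (g - 3)*(g + 4)*(g - 4)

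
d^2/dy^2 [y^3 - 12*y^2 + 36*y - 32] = 6*y - 24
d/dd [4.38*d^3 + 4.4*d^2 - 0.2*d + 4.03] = 13.14*d^2 + 8.8*d - 0.2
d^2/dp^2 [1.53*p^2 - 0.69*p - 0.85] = 3.06000000000000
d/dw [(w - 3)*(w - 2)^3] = (w - 2)^2*(4*w - 11)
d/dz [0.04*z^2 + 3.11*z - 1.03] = 0.08*z + 3.11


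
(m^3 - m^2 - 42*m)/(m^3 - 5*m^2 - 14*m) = (m + 6)/(m + 2)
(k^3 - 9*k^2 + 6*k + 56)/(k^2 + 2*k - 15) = (k^3 - 9*k^2 + 6*k + 56)/(k^2 + 2*k - 15)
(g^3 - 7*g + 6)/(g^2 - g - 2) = (g^2 + 2*g - 3)/(g + 1)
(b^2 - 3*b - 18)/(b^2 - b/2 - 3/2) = 2*(-b^2 + 3*b + 18)/(-2*b^2 + b + 3)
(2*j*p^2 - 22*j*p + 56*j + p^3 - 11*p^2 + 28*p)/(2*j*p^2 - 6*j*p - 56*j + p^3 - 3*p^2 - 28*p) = (p - 4)/(p + 4)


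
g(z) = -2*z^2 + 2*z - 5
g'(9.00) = -34.00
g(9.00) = -149.00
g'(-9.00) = 38.00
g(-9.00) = -185.00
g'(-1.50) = 8.00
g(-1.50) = -12.50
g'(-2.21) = 10.84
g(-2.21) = -19.19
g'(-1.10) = 6.40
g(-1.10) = -9.62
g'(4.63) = -16.52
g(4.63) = -38.61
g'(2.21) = -6.84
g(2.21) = -10.35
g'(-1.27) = 7.08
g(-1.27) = -10.77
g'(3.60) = -12.40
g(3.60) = -23.72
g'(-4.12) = 18.48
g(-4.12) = -47.19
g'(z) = 2 - 4*z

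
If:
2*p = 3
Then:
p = 3/2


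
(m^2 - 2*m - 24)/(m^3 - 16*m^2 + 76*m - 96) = (m + 4)/(m^2 - 10*m + 16)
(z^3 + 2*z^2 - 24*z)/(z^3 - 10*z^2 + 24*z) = (z + 6)/(z - 6)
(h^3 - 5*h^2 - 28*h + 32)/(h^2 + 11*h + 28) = (h^2 - 9*h + 8)/(h + 7)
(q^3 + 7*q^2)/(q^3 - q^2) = (q + 7)/(q - 1)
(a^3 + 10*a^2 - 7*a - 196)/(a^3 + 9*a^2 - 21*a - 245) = (a - 4)/(a - 5)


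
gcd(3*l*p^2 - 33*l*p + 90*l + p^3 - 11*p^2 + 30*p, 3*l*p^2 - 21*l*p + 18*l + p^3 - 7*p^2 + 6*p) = 3*l*p - 18*l + p^2 - 6*p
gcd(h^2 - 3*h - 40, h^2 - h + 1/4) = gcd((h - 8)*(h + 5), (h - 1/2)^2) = 1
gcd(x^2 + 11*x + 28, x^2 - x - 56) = x + 7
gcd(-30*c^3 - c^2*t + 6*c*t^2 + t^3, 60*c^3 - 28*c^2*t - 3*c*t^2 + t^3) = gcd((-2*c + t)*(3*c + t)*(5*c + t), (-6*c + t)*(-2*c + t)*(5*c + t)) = -10*c^2 + 3*c*t + t^2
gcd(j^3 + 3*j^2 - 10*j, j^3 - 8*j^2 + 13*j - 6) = 1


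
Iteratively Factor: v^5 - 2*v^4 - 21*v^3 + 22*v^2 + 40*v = (v + 1)*(v^4 - 3*v^3 - 18*v^2 + 40*v) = (v - 2)*(v + 1)*(v^3 - v^2 - 20*v) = (v - 5)*(v - 2)*(v + 1)*(v^2 + 4*v) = (v - 5)*(v - 2)*(v + 1)*(v + 4)*(v)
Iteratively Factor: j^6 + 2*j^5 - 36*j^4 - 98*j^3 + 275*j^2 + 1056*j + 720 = (j + 3)*(j^5 - j^4 - 33*j^3 + j^2 + 272*j + 240) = (j + 1)*(j + 3)*(j^4 - 2*j^3 - 31*j^2 + 32*j + 240) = (j + 1)*(j + 3)^2*(j^3 - 5*j^2 - 16*j + 80) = (j + 1)*(j + 3)^2*(j + 4)*(j^2 - 9*j + 20) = (j - 5)*(j + 1)*(j + 3)^2*(j + 4)*(j - 4)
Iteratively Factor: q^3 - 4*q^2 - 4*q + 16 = (q - 4)*(q^2 - 4) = (q - 4)*(q - 2)*(q + 2)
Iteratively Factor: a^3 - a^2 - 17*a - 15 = (a + 3)*(a^2 - 4*a - 5) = (a - 5)*(a + 3)*(a + 1)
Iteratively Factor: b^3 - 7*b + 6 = (b - 1)*(b^2 + b - 6) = (b - 1)*(b + 3)*(b - 2)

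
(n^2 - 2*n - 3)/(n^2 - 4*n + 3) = (n + 1)/(n - 1)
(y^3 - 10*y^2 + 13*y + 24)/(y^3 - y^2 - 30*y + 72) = (y^2 - 7*y - 8)/(y^2 + 2*y - 24)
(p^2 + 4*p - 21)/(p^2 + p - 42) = (p - 3)/(p - 6)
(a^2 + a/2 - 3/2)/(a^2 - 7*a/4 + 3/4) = 2*(2*a + 3)/(4*a - 3)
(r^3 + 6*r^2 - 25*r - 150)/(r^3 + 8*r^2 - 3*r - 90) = (r - 5)/(r - 3)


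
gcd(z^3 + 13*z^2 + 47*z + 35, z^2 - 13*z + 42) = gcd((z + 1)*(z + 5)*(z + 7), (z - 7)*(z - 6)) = 1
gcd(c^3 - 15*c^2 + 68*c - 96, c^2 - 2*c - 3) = c - 3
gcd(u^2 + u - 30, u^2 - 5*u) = u - 5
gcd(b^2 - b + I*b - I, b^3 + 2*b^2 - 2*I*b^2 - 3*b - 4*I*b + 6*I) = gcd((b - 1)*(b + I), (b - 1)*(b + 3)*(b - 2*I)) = b - 1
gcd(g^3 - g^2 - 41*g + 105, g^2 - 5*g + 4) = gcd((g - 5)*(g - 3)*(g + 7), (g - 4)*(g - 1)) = 1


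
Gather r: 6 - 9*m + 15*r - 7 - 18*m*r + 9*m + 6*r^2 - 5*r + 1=6*r^2 + r*(10 - 18*m)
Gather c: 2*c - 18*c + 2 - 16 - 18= -16*c - 32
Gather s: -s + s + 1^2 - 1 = 0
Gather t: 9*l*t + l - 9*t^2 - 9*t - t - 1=l - 9*t^2 + t*(9*l - 10) - 1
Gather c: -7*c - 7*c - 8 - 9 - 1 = -14*c - 18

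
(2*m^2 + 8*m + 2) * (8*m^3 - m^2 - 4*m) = 16*m^5 + 62*m^4 - 34*m^2 - 8*m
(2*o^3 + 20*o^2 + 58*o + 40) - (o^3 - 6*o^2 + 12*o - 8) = o^3 + 26*o^2 + 46*o + 48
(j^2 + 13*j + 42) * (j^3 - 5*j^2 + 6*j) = j^5 + 8*j^4 - 17*j^3 - 132*j^2 + 252*j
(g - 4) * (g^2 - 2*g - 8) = g^3 - 6*g^2 + 32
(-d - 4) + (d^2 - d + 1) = d^2 - 2*d - 3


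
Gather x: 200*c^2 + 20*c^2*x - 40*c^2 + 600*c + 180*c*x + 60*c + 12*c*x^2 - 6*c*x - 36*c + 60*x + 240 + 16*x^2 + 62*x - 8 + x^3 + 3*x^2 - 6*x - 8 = 160*c^2 + 624*c + x^3 + x^2*(12*c + 19) + x*(20*c^2 + 174*c + 116) + 224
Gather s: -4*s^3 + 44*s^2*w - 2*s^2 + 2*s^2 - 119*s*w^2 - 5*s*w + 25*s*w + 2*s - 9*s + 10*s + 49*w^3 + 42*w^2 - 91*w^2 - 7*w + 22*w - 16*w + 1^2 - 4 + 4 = -4*s^3 + 44*s^2*w + s*(-119*w^2 + 20*w + 3) + 49*w^3 - 49*w^2 - w + 1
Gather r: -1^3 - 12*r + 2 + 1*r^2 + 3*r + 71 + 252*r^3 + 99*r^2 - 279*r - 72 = 252*r^3 + 100*r^2 - 288*r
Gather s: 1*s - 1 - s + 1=0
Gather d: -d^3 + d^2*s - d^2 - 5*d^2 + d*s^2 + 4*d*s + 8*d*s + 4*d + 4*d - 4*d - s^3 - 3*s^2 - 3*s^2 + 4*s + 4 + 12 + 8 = -d^3 + d^2*(s - 6) + d*(s^2 + 12*s + 4) - s^3 - 6*s^2 + 4*s + 24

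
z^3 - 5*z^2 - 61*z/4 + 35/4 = (z - 7)*(z - 1/2)*(z + 5/2)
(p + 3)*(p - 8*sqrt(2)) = p^2 - 8*sqrt(2)*p + 3*p - 24*sqrt(2)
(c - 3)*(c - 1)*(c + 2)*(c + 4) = c^4 + 2*c^3 - 13*c^2 - 14*c + 24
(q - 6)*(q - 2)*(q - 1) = q^3 - 9*q^2 + 20*q - 12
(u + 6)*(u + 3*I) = u^2 + 6*u + 3*I*u + 18*I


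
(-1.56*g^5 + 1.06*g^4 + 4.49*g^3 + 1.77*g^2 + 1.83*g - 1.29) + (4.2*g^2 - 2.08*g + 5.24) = -1.56*g^5 + 1.06*g^4 + 4.49*g^3 + 5.97*g^2 - 0.25*g + 3.95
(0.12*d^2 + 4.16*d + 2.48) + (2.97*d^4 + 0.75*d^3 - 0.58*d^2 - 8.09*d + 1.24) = 2.97*d^4 + 0.75*d^3 - 0.46*d^2 - 3.93*d + 3.72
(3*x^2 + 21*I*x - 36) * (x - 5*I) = 3*x^3 + 6*I*x^2 + 69*x + 180*I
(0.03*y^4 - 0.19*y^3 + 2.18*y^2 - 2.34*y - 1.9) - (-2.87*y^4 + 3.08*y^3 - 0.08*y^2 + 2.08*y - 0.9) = 2.9*y^4 - 3.27*y^3 + 2.26*y^2 - 4.42*y - 1.0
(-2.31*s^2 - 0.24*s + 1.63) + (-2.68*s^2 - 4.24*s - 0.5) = -4.99*s^2 - 4.48*s + 1.13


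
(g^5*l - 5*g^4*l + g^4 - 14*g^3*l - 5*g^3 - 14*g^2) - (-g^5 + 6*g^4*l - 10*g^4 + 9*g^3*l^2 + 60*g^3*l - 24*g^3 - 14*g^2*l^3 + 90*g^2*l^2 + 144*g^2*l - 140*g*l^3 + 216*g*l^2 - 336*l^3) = g^5*l + g^5 - 11*g^4*l + 11*g^4 - 9*g^3*l^2 - 74*g^3*l + 19*g^3 + 14*g^2*l^3 - 90*g^2*l^2 - 144*g^2*l - 14*g^2 + 140*g*l^3 - 216*g*l^2 + 336*l^3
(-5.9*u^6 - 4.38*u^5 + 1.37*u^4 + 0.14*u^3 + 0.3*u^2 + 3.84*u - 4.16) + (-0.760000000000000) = -5.9*u^6 - 4.38*u^5 + 1.37*u^4 + 0.14*u^3 + 0.3*u^2 + 3.84*u - 4.92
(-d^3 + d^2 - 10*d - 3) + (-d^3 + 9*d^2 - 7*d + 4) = -2*d^3 + 10*d^2 - 17*d + 1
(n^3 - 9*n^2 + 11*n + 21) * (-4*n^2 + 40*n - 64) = -4*n^5 + 76*n^4 - 468*n^3 + 932*n^2 + 136*n - 1344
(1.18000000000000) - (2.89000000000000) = -1.71000000000000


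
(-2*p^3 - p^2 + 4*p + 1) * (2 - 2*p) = 4*p^4 - 2*p^3 - 10*p^2 + 6*p + 2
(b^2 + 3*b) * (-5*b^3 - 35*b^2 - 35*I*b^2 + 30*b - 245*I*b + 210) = -5*b^5 - 50*b^4 - 35*I*b^4 - 75*b^3 - 350*I*b^3 + 300*b^2 - 735*I*b^2 + 630*b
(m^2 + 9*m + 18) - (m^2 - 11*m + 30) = 20*m - 12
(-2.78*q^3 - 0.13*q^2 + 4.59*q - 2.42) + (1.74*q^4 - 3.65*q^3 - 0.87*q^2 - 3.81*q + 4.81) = 1.74*q^4 - 6.43*q^3 - 1.0*q^2 + 0.78*q + 2.39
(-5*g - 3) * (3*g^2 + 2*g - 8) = -15*g^3 - 19*g^2 + 34*g + 24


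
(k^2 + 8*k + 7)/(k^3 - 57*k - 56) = 1/(k - 8)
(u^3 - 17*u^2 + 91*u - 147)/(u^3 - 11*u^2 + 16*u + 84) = (u^2 - 10*u + 21)/(u^2 - 4*u - 12)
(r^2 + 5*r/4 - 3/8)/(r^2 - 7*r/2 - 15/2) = (r - 1/4)/(r - 5)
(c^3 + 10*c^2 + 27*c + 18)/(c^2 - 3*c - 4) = (c^2 + 9*c + 18)/(c - 4)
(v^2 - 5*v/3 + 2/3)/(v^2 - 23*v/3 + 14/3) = (v - 1)/(v - 7)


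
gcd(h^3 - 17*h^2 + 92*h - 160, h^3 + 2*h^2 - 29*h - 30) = h - 5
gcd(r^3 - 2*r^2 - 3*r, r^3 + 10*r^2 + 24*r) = r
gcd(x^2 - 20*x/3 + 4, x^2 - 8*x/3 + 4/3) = x - 2/3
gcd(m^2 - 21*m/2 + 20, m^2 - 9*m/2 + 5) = m - 5/2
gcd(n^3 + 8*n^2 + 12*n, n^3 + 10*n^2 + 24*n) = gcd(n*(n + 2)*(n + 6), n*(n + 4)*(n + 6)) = n^2 + 6*n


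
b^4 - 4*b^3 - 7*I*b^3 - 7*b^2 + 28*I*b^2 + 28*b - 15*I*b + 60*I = (b - 4)*(b - 5*I)*(b - 3*I)*(b + I)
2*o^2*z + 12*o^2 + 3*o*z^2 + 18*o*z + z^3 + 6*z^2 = (o + z)*(2*o + z)*(z + 6)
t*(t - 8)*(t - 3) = t^3 - 11*t^2 + 24*t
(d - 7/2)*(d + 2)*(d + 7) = d^3 + 11*d^2/2 - 35*d/2 - 49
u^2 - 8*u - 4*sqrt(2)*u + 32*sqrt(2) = (u - 8)*(u - 4*sqrt(2))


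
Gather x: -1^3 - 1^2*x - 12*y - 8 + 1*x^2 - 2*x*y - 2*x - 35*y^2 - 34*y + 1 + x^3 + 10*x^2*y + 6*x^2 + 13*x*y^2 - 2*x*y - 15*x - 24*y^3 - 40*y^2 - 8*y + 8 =x^3 + x^2*(10*y + 7) + x*(13*y^2 - 4*y - 18) - 24*y^3 - 75*y^2 - 54*y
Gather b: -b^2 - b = -b^2 - b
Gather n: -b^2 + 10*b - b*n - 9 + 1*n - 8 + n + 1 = -b^2 + 10*b + n*(2 - b) - 16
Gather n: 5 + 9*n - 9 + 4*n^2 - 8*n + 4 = 4*n^2 + n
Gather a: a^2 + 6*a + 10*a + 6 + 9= a^2 + 16*a + 15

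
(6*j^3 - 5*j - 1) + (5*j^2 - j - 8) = 6*j^3 + 5*j^2 - 6*j - 9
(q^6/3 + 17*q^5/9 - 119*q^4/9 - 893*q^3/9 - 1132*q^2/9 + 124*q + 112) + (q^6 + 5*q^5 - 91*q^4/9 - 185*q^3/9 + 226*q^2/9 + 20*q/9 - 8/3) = 4*q^6/3 + 62*q^5/9 - 70*q^4/3 - 1078*q^3/9 - 302*q^2/3 + 1136*q/9 + 328/3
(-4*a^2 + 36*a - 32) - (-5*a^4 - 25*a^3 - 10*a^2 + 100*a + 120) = 5*a^4 + 25*a^3 + 6*a^2 - 64*a - 152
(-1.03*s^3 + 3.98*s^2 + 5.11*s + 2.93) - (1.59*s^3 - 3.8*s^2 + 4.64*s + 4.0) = -2.62*s^3 + 7.78*s^2 + 0.470000000000001*s - 1.07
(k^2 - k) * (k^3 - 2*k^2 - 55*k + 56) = k^5 - 3*k^4 - 53*k^3 + 111*k^2 - 56*k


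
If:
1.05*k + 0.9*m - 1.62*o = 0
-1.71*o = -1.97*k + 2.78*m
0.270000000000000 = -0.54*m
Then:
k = -2.16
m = -0.50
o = -1.68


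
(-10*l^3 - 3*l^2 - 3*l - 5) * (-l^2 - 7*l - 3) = 10*l^5 + 73*l^4 + 54*l^3 + 35*l^2 + 44*l + 15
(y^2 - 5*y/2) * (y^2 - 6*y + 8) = y^4 - 17*y^3/2 + 23*y^2 - 20*y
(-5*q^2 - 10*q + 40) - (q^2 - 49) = -6*q^2 - 10*q + 89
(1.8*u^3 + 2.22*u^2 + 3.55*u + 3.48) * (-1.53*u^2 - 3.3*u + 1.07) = -2.754*u^5 - 9.3366*u^4 - 10.8315*u^3 - 14.664*u^2 - 7.6855*u + 3.7236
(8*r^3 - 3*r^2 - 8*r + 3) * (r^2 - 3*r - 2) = 8*r^5 - 27*r^4 - 15*r^3 + 33*r^2 + 7*r - 6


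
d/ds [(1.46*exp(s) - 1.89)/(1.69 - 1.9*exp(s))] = -1.1236*exp(s)/(1.9*exp(s) - 1.69)^2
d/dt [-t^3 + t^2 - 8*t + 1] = -3*t^2 + 2*t - 8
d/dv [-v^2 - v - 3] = -2*v - 1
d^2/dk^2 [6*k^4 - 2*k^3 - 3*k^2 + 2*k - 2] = 72*k^2 - 12*k - 6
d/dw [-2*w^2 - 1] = -4*w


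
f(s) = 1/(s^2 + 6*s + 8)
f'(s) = (-2*s - 6)/(s^2 + 6*s + 8)^2 = 2*(-s - 3)/(s^2 + 6*s + 8)^2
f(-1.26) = 0.49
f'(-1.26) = -0.85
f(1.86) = 0.04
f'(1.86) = -0.02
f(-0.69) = 0.23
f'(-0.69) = -0.25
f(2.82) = 0.03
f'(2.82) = -0.01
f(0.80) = 0.07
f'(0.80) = -0.04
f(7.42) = 0.01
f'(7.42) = -0.00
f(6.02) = 0.01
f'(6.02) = -0.00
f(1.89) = 0.04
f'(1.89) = -0.02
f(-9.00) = 0.03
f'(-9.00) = 0.01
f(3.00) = 0.03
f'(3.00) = -0.00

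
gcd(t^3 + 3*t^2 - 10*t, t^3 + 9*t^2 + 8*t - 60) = t^2 + 3*t - 10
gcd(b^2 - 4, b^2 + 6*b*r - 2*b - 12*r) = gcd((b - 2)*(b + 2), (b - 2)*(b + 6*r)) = b - 2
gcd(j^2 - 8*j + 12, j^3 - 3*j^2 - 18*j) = j - 6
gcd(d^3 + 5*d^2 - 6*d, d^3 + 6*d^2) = d^2 + 6*d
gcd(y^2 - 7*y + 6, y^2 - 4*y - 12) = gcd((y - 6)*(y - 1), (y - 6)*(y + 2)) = y - 6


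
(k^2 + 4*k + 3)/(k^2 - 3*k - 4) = (k + 3)/(k - 4)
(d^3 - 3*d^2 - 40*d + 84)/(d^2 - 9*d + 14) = d + 6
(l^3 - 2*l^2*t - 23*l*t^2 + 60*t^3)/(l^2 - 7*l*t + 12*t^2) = l + 5*t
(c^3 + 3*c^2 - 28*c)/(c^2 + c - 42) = c*(c - 4)/(c - 6)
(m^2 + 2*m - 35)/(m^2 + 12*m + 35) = (m - 5)/(m + 5)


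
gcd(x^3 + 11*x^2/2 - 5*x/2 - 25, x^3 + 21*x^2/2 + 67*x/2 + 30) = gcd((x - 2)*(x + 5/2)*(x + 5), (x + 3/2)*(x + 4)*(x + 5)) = x + 5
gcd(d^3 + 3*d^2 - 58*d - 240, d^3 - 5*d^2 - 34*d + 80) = d^2 - 3*d - 40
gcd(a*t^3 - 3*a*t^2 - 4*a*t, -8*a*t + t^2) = t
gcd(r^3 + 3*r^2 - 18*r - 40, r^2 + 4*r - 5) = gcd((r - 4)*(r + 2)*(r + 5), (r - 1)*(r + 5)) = r + 5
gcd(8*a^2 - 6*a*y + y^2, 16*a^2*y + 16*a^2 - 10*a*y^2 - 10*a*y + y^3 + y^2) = -2*a + y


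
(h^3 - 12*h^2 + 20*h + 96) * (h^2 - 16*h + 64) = h^5 - 28*h^4 + 276*h^3 - 992*h^2 - 256*h + 6144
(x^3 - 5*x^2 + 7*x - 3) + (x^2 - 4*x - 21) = x^3 - 4*x^2 + 3*x - 24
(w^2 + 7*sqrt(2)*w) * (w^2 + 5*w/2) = w^4 + 5*w^3/2 + 7*sqrt(2)*w^3 + 35*sqrt(2)*w^2/2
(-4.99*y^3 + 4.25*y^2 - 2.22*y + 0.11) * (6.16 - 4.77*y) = 23.8023*y^4 - 51.0109*y^3 + 36.7694*y^2 - 14.1999*y + 0.6776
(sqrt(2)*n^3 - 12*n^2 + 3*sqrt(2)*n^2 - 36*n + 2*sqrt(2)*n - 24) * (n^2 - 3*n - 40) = sqrt(2)*n^5 - 12*n^4 - 47*sqrt(2)*n^3 - 126*sqrt(2)*n^2 + 564*n^2 - 80*sqrt(2)*n + 1512*n + 960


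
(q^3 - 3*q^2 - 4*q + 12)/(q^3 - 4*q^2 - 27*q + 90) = (q^2 - 4)/(q^2 - q - 30)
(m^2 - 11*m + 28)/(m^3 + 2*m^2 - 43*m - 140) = (m - 4)/(m^2 + 9*m + 20)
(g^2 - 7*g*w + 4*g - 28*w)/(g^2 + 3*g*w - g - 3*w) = (g^2 - 7*g*w + 4*g - 28*w)/(g^2 + 3*g*w - g - 3*w)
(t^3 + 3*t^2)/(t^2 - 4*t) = t*(t + 3)/(t - 4)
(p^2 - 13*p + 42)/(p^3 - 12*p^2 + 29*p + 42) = 1/(p + 1)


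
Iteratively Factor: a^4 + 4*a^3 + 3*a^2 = (a + 1)*(a^3 + 3*a^2) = a*(a + 1)*(a^2 + 3*a) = a*(a + 1)*(a + 3)*(a)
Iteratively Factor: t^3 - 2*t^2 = (t)*(t^2 - 2*t) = t*(t - 2)*(t)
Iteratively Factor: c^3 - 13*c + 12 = (c - 3)*(c^2 + 3*c - 4) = (c - 3)*(c - 1)*(c + 4)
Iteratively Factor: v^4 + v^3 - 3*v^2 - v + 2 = (v - 1)*(v^3 + 2*v^2 - v - 2) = (v - 1)^2*(v^2 + 3*v + 2) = (v - 1)^2*(v + 1)*(v + 2)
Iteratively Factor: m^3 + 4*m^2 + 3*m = (m + 1)*(m^2 + 3*m) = m*(m + 1)*(m + 3)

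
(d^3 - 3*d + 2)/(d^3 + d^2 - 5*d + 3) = (d + 2)/(d + 3)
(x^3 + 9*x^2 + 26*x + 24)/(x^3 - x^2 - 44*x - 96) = (x + 2)/(x - 8)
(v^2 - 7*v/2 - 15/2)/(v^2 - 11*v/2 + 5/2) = (2*v + 3)/(2*v - 1)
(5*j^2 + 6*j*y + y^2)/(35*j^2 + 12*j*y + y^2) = (j + y)/(7*j + y)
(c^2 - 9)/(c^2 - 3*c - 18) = (c - 3)/(c - 6)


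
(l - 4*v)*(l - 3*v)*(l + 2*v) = l^3 - 5*l^2*v - 2*l*v^2 + 24*v^3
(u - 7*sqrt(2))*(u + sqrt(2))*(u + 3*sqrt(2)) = u^3 - 3*sqrt(2)*u^2 - 50*u - 42*sqrt(2)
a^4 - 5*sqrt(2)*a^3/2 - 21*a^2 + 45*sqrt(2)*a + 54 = (a - 3*sqrt(2))^2*(a + sqrt(2)/2)*(a + 3*sqrt(2))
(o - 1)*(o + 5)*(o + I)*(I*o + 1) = I*o^4 + 4*I*o^3 - 4*I*o^2 + 4*I*o - 5*I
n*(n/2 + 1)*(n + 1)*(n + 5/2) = n^4/2 + 11*n^3/4 + 19*n^2/4 + 5*n/2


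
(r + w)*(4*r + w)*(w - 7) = 4*r^2*w - 28*r^2 + 5*r*w^2 - 35*r*w + w^3 - 7*w^2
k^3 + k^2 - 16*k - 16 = (k - 4)*(k + 1)*(k + 4)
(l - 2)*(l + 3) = l^2 + l - 6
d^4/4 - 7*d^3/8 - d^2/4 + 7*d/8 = d*(d/4 + 1/4)*(d - 7/2)*(d - 1)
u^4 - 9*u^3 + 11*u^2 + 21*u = u*(u - 7)*(u - 3)*(u + 1)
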